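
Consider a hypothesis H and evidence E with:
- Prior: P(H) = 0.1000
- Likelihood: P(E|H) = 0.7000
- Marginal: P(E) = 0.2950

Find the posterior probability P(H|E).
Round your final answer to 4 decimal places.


Using Bayes' theorem:

P(H|E) = P(E|H) × P(H) / P(E)
       = 0.7000 × 0.1000 / 0.2950
       = 0.07000000 / 0.2950
       = 0.2373

The evidence strengthens our belief in H.
Prior: 0.1000 → Posterior: 0.2373


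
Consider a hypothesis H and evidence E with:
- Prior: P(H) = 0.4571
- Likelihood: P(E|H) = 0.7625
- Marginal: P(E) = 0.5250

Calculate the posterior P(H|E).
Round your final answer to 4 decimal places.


Using Bayes' theorem:

P(H|E) = P(E|H) × P(H) / P(E)
       = 0.7625 × 0.4571 / 0.5250
       = 0.34853875 / 0.5250
       = 0.6639

The evidence strengthens our belief in H.
Prior: 0.4571 → Posterior: 0.6639


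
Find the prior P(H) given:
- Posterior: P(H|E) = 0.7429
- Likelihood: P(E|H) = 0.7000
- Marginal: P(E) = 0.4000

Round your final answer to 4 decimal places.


From Bayes' theorem: P(H|E) = P(E|H) × P(H) / P(E)

Rearranging for P(H):
P(H) = P(H|E) × P(E) / P(E|H)
     = 0.7429 × 0.4000 / 0.7000
     = 0.29716000 / 0.7000
     = 0.4245


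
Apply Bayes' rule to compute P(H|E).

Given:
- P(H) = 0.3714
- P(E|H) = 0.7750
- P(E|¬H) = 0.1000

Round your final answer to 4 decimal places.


Bayes' theorem: P(H|E) = P(E|H) × P(H) / P(E)

Step 1: Calculate P(E) using law of total probability
P(E) = P(E|H)P(H) + P(E|¬H)P(¬H)
     = 0.7750 × 0.3714 + 0.1000 × 0.6286
     = 0.28783500 + 0.06286000
     = 0.35069500

Step 2: Apply Bayes' theorem
P(H|E) = P(E|H) × P(H) / P(E)
       = 0.28783500 / 0.35069500
       = 0.8208


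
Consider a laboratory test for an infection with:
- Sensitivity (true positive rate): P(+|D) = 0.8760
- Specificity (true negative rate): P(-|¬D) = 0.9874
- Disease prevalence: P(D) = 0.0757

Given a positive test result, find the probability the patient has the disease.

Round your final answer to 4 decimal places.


Let D = has disease, + = positive test

Given:
- P(D) = 0.0757 (prevalence)
- P(+|D) = 0.8760 (sensitivity)
- P(-|¬D) = 0.9874 (specificity)
- P(+|¬D) = 0.0126 (false positive rate = 1 - specificity)

Step 1: Find P(+)
P(+) = P(+|D)P(D) + P(+|¬D)P(¬D)
     = 0.8760 × 0.0757 + 0.0126 × 0.9243
     = 0.06631320 + 0.01164618
     = 0.07795938

Step 2: Apply Bayes' theorem for P(D|+)
P(D|+) = P(+|D)P(D) / P(+)
       = 0.06631320 / 0.07795938
       = 0.8506


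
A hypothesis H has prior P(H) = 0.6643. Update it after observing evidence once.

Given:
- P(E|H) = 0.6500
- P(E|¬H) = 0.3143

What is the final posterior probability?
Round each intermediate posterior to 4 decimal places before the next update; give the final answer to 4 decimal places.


Sequential Bayesian updating:

Initial prior: P(H) = 0.6643

Update 1:
  P(E) = 0.6500 × 0.6643 + 0.3143 × 0.3357 = 0.43179500 + 0.10551051 = 0.53730551
  P(H|E) = 0.43179500 / 0.53730551 = 0.8036

Final posterior: 0.8036


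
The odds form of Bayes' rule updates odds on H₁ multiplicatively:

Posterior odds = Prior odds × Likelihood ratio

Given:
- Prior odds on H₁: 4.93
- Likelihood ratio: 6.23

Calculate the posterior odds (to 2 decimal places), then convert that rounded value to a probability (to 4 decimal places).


Step 1: Calculate posterior odds
Posterior odds = Prior odds × LR
               = 4.93 × 6.23
               = 30.71

Step 2: Convert to probability
P(H₁|E) = Posterior odds / (1 + Posterior odds)
       = 30.71 / (1 + 30.71)
       = 30.71 / 31.71
       = 0.9685

The evidence increased P(H₁) from 0.8314 to 0.9685.


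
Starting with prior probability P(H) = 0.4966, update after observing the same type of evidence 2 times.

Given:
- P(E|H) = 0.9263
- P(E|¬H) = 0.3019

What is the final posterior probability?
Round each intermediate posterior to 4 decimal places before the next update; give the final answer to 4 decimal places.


Sequential Bayesian updating:

Initial prior: P(H) = 0.4966

Update 1:
  P(E) = 0.9263 × 0.4966 + 0.3019 × 0.5034 = 0.46000058 + 0.15197646 = 0.61197704
  P(H|E) = 0.46000058 / 0.61197704 = 0.7517

Update 2:
  P(E) = 0.9263 × 0.7517 + 0.3019 × 0.2483 = 0.69629971 + 0.07496177 = 0.77126148
  P(H|E) = 0.69629971 / 0.77126148 = 0.9028

Final posterior: 0.9028


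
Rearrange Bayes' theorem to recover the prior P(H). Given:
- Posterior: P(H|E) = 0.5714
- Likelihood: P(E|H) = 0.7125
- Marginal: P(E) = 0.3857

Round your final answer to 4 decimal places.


From Bayes' theorem: P(H|E) = P(E|H) × P(H) / P(E)

Rearranging for P(H):
P(H) = P(H|E) × P(E) / P(E|H)
     = 0.5714 × 0.3857 / 0.7125
     = 0.22038898 / 0.7125
     = 0.3093


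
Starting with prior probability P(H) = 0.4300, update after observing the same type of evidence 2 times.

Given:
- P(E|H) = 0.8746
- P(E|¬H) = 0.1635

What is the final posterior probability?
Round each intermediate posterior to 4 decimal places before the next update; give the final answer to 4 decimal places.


Sequential Bayesian updating:

Initial prior: P(H) = 0.4300

Update 1:
  P(E) = 0.8746 × 0.4300 + 0.1635 × 0.5700 = 0.37607800 + 0.09319500 = 0.46927300
  P(H|E) = 0.37607800 / 0.46927300 = 0.8014

Update 2:
  P(E) = 0.8746 × 0.8014 + 0.1635 × 0.1986 = 0.70090444 + 0.03247110 = 0.73337554
  P(H|E) = 0.70090444 / 0.73337554 = 0.9557

Final posterior: 0.9557


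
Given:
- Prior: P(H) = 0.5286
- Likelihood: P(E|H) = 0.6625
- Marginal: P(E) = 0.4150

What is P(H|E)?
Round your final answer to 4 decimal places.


Using Bayes' theorem:

P(H|E) = P(E|H) × P(H) / P(E)
       = 0.6625 × 0.5286 / 0.4150
       = 0.35019750 / 0.4150
       = 0.8438

The evidence strengthens our belief in H.
Prior: 0.5286 → Posterior: 0.8438


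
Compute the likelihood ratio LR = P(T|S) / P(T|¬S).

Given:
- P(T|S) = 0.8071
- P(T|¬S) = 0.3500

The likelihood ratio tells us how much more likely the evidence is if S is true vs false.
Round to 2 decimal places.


Likelihood Ratio (LR) = P(T|S) / P(T|¬S)

LR = 0.8071 / 0.3500
   = 2.31

The evidence is 2.31 times more likely if S is true than if S is false.
Since LR > 1, the evidence supports S over ¬S.


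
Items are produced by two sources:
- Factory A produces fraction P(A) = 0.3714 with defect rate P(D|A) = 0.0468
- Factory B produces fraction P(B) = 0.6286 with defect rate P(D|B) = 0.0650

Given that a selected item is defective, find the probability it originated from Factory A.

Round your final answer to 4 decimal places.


Let A = from Factory A, D = defective

Given:
- P(A) = 0.3714, P(B) = 0.6286
- P(D|A) = 0.0468, P(D|B) = 0.0650

Step 1: Find P(D)
P(D) = P(D|A)P(A) + P(D|B)P(B)
     = 0.0468 × 0.3714 + 0.0650 × 0.6286
     = 0.01738152 + 0.04085900
     = 0.05824052

Step 2: Apply Bayes' theorem
P(A|D) = P(D|A)P(A) / P(D)
       = 0.01738152 / 0.05824052
       = 0.2984


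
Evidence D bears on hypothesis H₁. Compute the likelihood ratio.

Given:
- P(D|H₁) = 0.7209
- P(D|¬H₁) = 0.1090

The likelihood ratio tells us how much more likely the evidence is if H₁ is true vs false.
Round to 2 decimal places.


Likelihood Ratio (LR) = P(D|H₁) / P(D|¬H₁)

LR = 0.7209 / 0.1090
   = 6.61

The evidence is 6.61 times more likely if H₁ is true than if H₁ is false.
Since LR > 1, the evidence supports H₁ over ¬H₁.


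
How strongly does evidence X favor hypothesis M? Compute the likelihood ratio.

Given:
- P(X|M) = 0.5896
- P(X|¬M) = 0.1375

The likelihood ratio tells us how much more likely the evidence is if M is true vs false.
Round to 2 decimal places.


Likelihood Ratio (LR) = P(X|M) / P(X|¬M)

LR = 0.5896 / 0.1375
   = 4.29

The evidence is 4.29 times more likely if M is true than if M is false.
Because LR exceeds 1, X is evidence for M.


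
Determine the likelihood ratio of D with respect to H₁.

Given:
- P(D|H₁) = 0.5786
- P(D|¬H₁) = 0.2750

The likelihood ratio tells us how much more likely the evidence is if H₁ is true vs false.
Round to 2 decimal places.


Likelihood Ratio (LR) = P(D|H₁) / P(D|¬H₁)

LR = 0.5786 / 0.2750
   = 2.10

The evidence is 2.10 times more likely if H₁ is true than if H₁ is false.
LR > 1, so observing D raises the odds in favor of H₁.


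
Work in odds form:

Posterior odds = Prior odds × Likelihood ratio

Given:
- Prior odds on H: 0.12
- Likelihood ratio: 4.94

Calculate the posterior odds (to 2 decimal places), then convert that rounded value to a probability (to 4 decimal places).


Step 1: Calculate posterior odds
Posterior odds = Prior odds × LR
               = 0.12 × 4.94
               = 0.59

Step 2: Convert to probability
P(H|E) = Posterior odds / (1 + Posterior odds)
       = 0.59 / (1 + 0.59)
       = 0.59 / 1.59
       = 0.3711

The evidence increased P(H) from 0.1071 to 0.3711.


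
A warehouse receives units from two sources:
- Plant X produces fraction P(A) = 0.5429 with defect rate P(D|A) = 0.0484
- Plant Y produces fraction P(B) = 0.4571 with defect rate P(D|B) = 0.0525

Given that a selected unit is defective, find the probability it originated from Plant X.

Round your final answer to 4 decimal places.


Let A = from Plant X, D = defective

Given:
- P(A) = 0.5429, P(B) = 0.4571
- P(D|A) = 0.0484, P(D|B) = 0.0525

Step 1: Find P(D)
P(D) = P(D|A)P(A) + P(D|B)P(B)
     = 0.0484 × 0.5429 + 0.0525 × 0.4571
     = 0.02627636 + 0.02399775
     = 0.05027411

Step 2: Apply Bayes' theorem
P(A|D) = P(D|A)P(A) / P(D)
       = 0.02627636 / 0.05027411
       = 0.5227


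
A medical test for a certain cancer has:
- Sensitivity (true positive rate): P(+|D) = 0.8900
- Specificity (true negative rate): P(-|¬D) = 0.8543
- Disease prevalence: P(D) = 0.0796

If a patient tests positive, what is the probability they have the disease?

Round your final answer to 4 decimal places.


Let D = has disease, + = positive test

Given:
- P(D) = 0.0796 (prevalence)
- P(+|D) = 0.8900 (sensitivity)
- P(-|¬D) = 0.8543 (specificity)
- P(+|¬D) = 0.1457 (false positive rate = 1 - specificity)

Step 1: Find P(+)
P(+) = P(+|D)P(D) + P(+|¬D)P(¬D)
     = 0.8900 × 0.0796 + 0.1457 × 0.9204
     = 0.07084400 + 0.13410228
     = 0.20494628

Step 2: Apply Bayes' theorem for P(D|+)
P(D|+) = P(+|D)P(D) / P(+)
       = 0.07084400 / 0.20494628
       = 0.3457


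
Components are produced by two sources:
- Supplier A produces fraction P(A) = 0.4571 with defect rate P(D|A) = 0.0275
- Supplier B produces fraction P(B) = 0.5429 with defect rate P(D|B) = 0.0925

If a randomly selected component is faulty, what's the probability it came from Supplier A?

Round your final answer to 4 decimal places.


Let A = from Supplier A, D = faulty

Given:
- P(A) = 0.4571, P(B) = 0.5429
- P(D|A) = 0.0275, P(D|B) = 0.0925

Step 1: Find P(D)
P(D) = P(D|A)P(A) + P(D|B)P(B)
     = 0.0275 × 0.4571 + 0.0925 × 0.5429
     = 0.01257025 + 0.05021825
     = 0.06278850

Step 2: Apply Bayes' theorem
P(A|D) = P(D|A)P(A) / P(D)
       = 0.01257025 / 0.06278850
       = 0.2002


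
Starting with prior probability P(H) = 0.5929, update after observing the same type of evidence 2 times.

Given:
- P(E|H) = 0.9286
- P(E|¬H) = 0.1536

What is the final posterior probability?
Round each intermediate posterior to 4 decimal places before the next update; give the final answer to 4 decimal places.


Sequential Bayesian updating:

Initial prior: P(H) = 0.5929

Update 1:
  P(E) = 0.9286 × 0.5929 + 0.1536 × 0.4071 = 0.55056694 + 0.06253056 = 0.61309750
  P(H|E) = 0.55056694 / 0.61309750 = 0.8980

Update 2:
  P(E) = 0.9286 × 0.8980 + 0.1536 × 0.1020 = 0.83388280 + 0.01566720 = 0.84955000
  P(H|E) = 0.83388280 / 0.84955000 = 0.9816

Final posterior: 0.9816


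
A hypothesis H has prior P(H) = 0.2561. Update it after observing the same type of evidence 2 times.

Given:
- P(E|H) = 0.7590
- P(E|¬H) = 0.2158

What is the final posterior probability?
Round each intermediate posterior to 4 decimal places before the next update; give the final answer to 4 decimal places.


Sequential Bayesian updating:

Initial prior: P(H) = 0.2561

Update 1:
  P(E) = 0.7590 × 0.2561 + 0.2158 × 0.7439 = 0.19437990 + 0.16053362 = 0.35491352
  P(H|E) = 0.19437990 / 0.35491352 = 0.5477

Update 2:
  P(E) = 0.7590 × 0.5477 + 0.2158 × 0.4523 = 0.41570430 + 0.09760634 = 0.51331064
  P(H|E) = 0.41570430 / 0.51331064 = 0.8098

Final posterior: 0.8098


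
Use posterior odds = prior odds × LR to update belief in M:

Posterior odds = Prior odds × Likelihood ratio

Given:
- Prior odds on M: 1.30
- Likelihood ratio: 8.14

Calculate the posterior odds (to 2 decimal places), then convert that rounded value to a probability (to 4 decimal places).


Step 1: Calculate posterior odds
Posterior odds = Prior odds × LR
               = 1.30 × 8.14
               = 10.58

Step 2: Convert to probability
P(M|E) = Posterior odds / (1 + Posterior odds)
       = 10.58 / (1 + 10.58)
       = 10.58 / 11.58
       = 0.9136

The evidence increased P(M) from 0.5652 to 0.9136.


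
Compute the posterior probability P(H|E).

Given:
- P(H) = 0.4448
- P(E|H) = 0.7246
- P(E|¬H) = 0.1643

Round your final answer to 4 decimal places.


Bayes' theorem: P(H|E) = P(E|H) × P(H) / P(E)

Step 1: Calculate P(E) using law of total probability
P(E) = P(E|H)P(H) + P(E|¬H)P(¬H)
     = 0.7246 × 0.4448 + 0.1643 × 0.5552
     = 0.32230208 + 0.09121936
     = 0.41352144

Step 2: Apply Bayes' theorem
P(H|E) = P(E|H) × P(H) / P(E)
       = 0.32230208 / 0.41352144
       = 0.7794


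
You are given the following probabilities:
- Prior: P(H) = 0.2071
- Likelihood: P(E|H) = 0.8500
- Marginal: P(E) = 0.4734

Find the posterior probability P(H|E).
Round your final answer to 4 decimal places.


Using Bayes' theorem:

P(H|E) = P(E|H) × P(H) / P(E)
       = 0.8500 × 0.2071 / 0.4734
       = 0.17603500 / 0.4734
       = 0.3719

The evidence strengthens our belief in H.
Prior: 0.2071 → Posterior: 0.3719


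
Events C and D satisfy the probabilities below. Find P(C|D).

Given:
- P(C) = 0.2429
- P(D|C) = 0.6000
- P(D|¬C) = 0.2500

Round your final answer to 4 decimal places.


Bayes' theorem: P(C|D) = P(D|C) × P(C) / P(D)

Step 1: Calculate P(D) using law of total probability
P(D) = P(D|C)P(C) + P(D|¬C)P(¬C)
     = 0.6000 × 0.2429 + 0.2500 × 0.7571
     = 0.14574000 + 0.18927500
     = 0.33501500

Step 2: Apply Bayes' theorem
P(C|D) = P(D|C) × P(C) / P(D)
       = 0.14574000 / 0.33501500
       = 0.4350


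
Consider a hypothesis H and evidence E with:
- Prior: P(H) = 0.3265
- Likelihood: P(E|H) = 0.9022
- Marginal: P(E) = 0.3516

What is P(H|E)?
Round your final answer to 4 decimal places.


Using Bayes' theorem:

P(H|E) = P(E|H) × P(H) / P(E)
       = 0.9022 × 0.3265 / 0.3516
       = 0.29456830 / 0.3516
       = 0.8378

The evidence strengthens our belief in H.
Prior: 0.3265 → Posterior: 0.8378


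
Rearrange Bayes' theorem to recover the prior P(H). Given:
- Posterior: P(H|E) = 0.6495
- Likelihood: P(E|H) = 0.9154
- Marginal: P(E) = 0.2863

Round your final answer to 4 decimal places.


From Bayes' theorem: P(H|E) = P(E|H) × P(H) / P(E)

Rearranging for P(H):
P(H) = P(H|E) × P(E) / P(E|H)
     = 0.6495 × 0.2863 / 0.9154
     = 0.18595185 / 0.9154
     = 0.2031


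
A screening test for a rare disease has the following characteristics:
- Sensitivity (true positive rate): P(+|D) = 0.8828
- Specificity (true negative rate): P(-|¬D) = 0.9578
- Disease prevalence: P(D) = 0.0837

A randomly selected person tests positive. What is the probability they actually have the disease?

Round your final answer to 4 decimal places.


Let D = has disease, + = positive test

Given:
- P(D) = 0.0837 (prevalence)
- P(+|D) = 0.8828 (sensitivity)
- P(-|¬D) = 0.9578 (specificity)
- P(+|¬D) = 0.0422 (false positive rate = 1 - specificity)

Step 1: Find P(+)
P(+) = P(+|D)P(D) + P(+|¬D)P(¬D)
     = 0.8828 × 0.0837 + 0.0422 × 0.9163
     = 0.07389036 + 0.03866786
     = 0.11255822

Step 2: Apply Bayes' theorem for P(D|+)
P(D|+) = P(+|D)P(D) / P(+)
       = 0.07389036 / 0.11255822
       = 0.6565


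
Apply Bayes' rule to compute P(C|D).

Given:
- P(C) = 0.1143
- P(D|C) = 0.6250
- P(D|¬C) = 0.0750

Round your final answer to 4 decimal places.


Bayes' theorem: P(C|D) = P(D|C) × P(C) / P(D)

Step 1: Calculate P(D) using law of total probability
P(D) = P(D|C)P(C) + P(D|¬C)P(¬C)
     = 0.6250 × 0.1143 + 0.0750 × 0.8857
     = 0.07143750 + 0.06642750
     = 0.13786500

Step 2: Apply Bayes' theorem
P(C|D) = P(D|C) × P(C) / P(D)
       = 0.07143750 / 0.13786500
       = 0.5182


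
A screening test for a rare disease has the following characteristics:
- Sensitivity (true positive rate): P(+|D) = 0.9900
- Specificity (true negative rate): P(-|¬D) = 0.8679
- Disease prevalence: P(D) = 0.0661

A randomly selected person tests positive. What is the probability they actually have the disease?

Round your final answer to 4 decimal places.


Let D = has disease, + = positive test

Given:
- P(D) = 0.0661 (prevalence)
- P(+|D) = 0.9900 (sensitivity)
- P(-|¬D) = 0.8679 (specificity)
- P(+|¬D) = 0.1321 (false positive rate = 1 - specificity)

Step 1: Find P(+)
P(+) = P(+|D)P(D) + P(+|¬D)P(¬D)
     = 0.9900 × 0.0661 + 0.1321 × 0.9339
     = 0.06543900 + 0.12336819
     = 0.18880719

Step 2: Apply Bayes' theorem for P(D|+)
P(D|+) = P(+|D)P(D) / P(+)
       = 0.06543900 / 0.18880719
       = 0.3466


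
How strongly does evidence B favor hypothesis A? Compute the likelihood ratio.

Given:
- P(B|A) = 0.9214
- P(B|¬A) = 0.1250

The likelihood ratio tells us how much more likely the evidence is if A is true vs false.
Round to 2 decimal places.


Likelihood Ratio (LR) = P(B|A) / P(B|¬A)

LR = 0.9214 / 0.1250
   = 7.37

The evidence is 7.37 times more likely if A is true than if A is false.
LR > 1, so observing B raises the odds in favor of A.


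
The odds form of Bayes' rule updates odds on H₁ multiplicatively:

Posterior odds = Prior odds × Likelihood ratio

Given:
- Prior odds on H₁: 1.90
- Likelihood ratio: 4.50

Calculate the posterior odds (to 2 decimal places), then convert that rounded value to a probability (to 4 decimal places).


Step 1: Calculate posterior odds
Posterior odds = Prior odds × LR
               = 1.90 × 4.50
               = 8.55

Step 2: Convert to probability
P(H₁|E) = Posterior odds / (1 + Posterior odds)
       = 8.55 / (1 + 8.55)
       = 8.55 / 9.55
       = 0.8953

The evidence increased P(H₁) from 0.6552 to 0.8953.


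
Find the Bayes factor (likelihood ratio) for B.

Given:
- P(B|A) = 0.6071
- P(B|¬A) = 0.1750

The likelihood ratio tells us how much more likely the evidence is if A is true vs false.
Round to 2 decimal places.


Likelihood Ratio (LR) = P(B|A) / P(B|¬A)

LR = 0.6071 / 0.1750
   = 3.47

The evidence is 3.47 times more likely if A is true than if A is false.
Because LR exceeds 1, B is evidence for A.


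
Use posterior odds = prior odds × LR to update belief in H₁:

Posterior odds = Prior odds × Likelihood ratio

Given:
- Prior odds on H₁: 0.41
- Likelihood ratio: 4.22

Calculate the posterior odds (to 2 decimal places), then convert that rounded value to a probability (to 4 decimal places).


Step 1: Calculate posterior odds
Posterior odds = Prior odds × LR
               = 0.41 × 4.22
               = 1.73

Step 2: Convert to probability
P(H₁|E) = Posterior odds / (1 + Posterior odds)
       = 1.73 / (1 + 1.73)
       = 1.73 / 2.73
       = 0.6337

The evidence increased P(H₁) from 0.2908 to 0.6337.


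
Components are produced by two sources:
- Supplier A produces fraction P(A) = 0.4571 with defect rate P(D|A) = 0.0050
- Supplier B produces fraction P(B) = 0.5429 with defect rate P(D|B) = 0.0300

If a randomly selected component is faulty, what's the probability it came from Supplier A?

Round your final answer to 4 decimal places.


Let A = from Supplier A, D = faulty

Given:
- P(A) = 0.4571, P(B) = 0.5429
- P(D|A) = 0.0050, P(D|B) = 0.0300

Step 1: Find P(D)
P(D) = P(D|A)P(A) + P(D|B)P(B)
     = 0.0050 × 0.4571 + 0.0300 × 0.5429
     = 0.00228550 + 0.01628700
     = 0.01857250

Step 2: Apply Bayes' theorem
P(A|D) = P(D|A)P(A) / P(D)
       = 0.00228550 / 0.01857250
       = 0.1231


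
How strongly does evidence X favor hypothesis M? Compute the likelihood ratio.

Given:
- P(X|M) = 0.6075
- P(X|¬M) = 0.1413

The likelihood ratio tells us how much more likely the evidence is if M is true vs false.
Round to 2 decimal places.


Likelihood Ratio (LR) = P(X|M) / P(X|¬M)

LR = 0.6075 / 0.1413
   = 4.30

The evidence is 4.30 times more likely if M is true than if M is false.
LR > 1, so observing X raises the odds in favor of M.


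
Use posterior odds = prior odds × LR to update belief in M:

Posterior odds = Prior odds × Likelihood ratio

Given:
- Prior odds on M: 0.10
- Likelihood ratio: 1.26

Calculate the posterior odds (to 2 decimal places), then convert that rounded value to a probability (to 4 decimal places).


Step 1: Calculate posterior odds
Posterior odds = Prior odds × LR
               = 0.10 × 1.26
               = 0.13

Step 2: Convert to probability
P(M|E) = Posterior odds / (1 + Posterior odds)
       = 0.13 / (1 + 0.13)
       = 0.13 / 1.13
       = 0.1150

The evidence increased P(M) from 0.0909 to 0.1150.


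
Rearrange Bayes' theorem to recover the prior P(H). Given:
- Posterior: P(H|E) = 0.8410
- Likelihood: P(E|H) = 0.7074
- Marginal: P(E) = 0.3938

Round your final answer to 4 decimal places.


From Bayes' theorem: P(H|E) = P(E|H) × P(H) / P(E)

Rearranging for P(H):
P(H) = P(H|E) × P(E) / P(E|H)
     = 0.8410 × 0.3938 / 0.7074
     = 0.33118580 / 0.7074
     = 0.4682


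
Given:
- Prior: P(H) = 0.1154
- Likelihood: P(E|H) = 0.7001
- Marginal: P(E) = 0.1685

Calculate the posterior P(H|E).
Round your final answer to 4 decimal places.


Using Bayes' theorem:

P(H|E) = P(E|H) × P(H) / P(E)
       = 0.7001 × 0.1154 / 0.1685
       = 0.08079154 / 0.1685
       = 0.4795

The evidence strengthens our belief in H.
Prior: 0.1154 → Posterior: 0.4795


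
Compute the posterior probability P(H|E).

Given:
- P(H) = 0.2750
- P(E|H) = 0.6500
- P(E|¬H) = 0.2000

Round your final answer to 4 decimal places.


Bayes' theorem: P(H|E) = P(E|H) × P(H) / P(E)

Step 1: Calculate P(E) using law of total probability
P(E) = P(E|H)P(H) + P(E|¬H)P(¬H)
     = 0.6500 × 0.2750 + 0.2000 × 0.7250
     = 0.17875000 + 0.14500000
     = 0.32375000

Step 2: Apply Bayes' theorem
P(H|E) = P(E|H) × P(H) / P(E)
       = 0.17875000 / 0.32375000
       = 0.5521


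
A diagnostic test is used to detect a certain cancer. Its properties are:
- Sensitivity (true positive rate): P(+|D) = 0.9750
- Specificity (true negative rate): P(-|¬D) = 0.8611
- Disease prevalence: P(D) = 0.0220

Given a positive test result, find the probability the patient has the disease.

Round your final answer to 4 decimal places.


Let D = has disease, + = positive test

Given:
- P(D) = 0.0220 (prevalence)
- P(+|D) = 0.9750 (sensitivity)
- P(-|¬D) = 0.8611 (specificity)
- P(+|¬D) = 0.1389 (false positive rate = 1 - specificity)

Step 1: Find P(+)
P(+) = P(+|D)P(D) + P(+|¬D)P(¬D)
     = 0.9750 × 0.0220 + 0.1389 × 0.9780
     = 0.02145000 + 0.13584420
     = 0.15729420

Step 2: Apply Bayes' theorem for P(D|+)
P(D|+) = P(+|D)P(D) / P(+)
       = 0.02145000 / 0.15729420
       = 0.1364


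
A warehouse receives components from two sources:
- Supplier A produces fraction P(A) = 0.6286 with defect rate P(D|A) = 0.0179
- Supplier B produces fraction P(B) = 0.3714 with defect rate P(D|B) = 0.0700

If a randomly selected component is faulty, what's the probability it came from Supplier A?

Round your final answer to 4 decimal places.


Let A = from Supplier A, D = faulty

Given:
- P(A) = 0.6286, P(B) = 0.3714
- P(D|A) = 0.0179, P(D|B) = 0.0700

Step 1: Find P(D)
P(D) = P(D|A)P(A) + P(D|B)P(B)
     = 0.0179 × 0.6286 + 0.0700 × 0.3714
     = 0.01125194 + 0.02599800
     = 0.03724994

Step 2: Apply Bayes' theorem
P(A|D) = P(D|A)P(A) / P(D)
       = 0.01125194 / 0.03724994
       = 0.3021


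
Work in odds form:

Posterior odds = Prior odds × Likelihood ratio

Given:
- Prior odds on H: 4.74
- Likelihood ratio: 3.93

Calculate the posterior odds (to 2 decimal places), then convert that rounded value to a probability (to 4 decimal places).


Step 1: Calculate posterior odds
Posterior odds = Prior odds × LR
               = 4.74 × 3.93
               = 18.63

Step 2: Convert to probability
P(H|E) = Posterior odds / (1 + Posterior odds)
       = 18.63 / (1 + 18.63)
       = 18.63 / 19.63
       = 0.9491

The evidence increased P(H) from 0.8258 to 0.9491.


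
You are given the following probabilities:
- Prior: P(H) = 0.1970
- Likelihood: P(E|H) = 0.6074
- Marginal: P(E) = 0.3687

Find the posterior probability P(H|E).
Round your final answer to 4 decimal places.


Using Bayes' theorem:

P(H|E) = P(E|H) × P(H) / P(E)
       = 0.6074 × 0.1970 / 0.3687
       = 0.11965780 / 0.3687
       = 0.3245

The evidence strengthens our belief in H.
Prior: 0.1970 → Posterior: 0.3245


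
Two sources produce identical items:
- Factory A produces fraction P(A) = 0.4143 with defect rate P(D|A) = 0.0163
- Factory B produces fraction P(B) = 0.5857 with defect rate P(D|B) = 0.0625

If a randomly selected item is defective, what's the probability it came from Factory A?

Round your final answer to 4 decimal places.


Let A = from Factory A, D = defective

Given:
- P(A) = 0.4143, P(B) = 0.5857
- P(D|A) = 0.0163, P(D|B) = 0.0625

Step 1: Find P(D)
P(D) = P(D|A)P(A) + P(D|B)P(B)
     = 0.0163 × 0.4143 + 0.0625 × 0.5857
     = 0.00675309 + 0.03660625
     = 0.04335934

Step 2: Apply Bayes' theorem
P(A|D) = P(D|A)P(A) / P(D)
       = 0.00675309 / 0.04335934
       = 0.1557


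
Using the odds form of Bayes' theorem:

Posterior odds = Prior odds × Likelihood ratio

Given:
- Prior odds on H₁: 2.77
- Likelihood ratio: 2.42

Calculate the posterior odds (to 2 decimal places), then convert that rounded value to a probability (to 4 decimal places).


Step 1: Calculate posterior odds
Posterior odds = Prior odds × LR
               = 2.77 × 2.42
               = 6.70

Step 2: Convert to probability
P(H₁|E) = Posterior odds / (1 + Posterior odds)
       = 6.70 / (1 + 6.70)
       = 6.70 / 7.70
       = 0.8701

The evidence increased P(H₁) from 0.7347 to 0.8701.


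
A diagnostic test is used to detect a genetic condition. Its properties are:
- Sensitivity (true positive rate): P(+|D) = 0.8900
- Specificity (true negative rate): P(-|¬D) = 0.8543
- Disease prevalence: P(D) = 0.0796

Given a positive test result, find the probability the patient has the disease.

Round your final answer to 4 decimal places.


Let D = has disease, + = positive test

Given:
- P(D) = 0.0796 (prevalence)
- P(+|D) = 0.8900 (sensitivity)
- P(-|¬D) = 0.8543 (specificity)
- P(+|¬D) = 0.1457 (false positive rate = 1 - specificity)

Step 1: Find P(+)
P(+) = P(+|D)P(D) + P(+|¬D)P(¬D)
     = 0.8900 × 0.0796 + 0.1457 × 0.9204
     = 0.07084400 + 0.13410228
     = 0.20494628

Step 2: Apply Bayes' theorem for P(D|+)
P(D|+) = P(+|D)P(D) / P(+)
       = 0.07084400 / 0.20494628
       = 0.3457


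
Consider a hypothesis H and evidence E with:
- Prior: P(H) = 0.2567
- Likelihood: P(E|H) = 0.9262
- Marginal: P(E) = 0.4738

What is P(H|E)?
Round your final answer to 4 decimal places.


Using Bayes' theorem:

P(H|E) = P(E|H) × P(H) / P(E)
       = 0.9262 × 0.2567 / 0.4738
       = 0.23775554 / 0.4738
       = 0.5018

The evidence strengthens our belief in H.
Prior: 0.2567 → Posterior: 0.5018


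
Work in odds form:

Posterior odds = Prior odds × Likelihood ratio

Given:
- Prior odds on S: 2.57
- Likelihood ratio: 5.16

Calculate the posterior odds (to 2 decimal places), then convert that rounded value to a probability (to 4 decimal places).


Step 1: Calculate posterior odds
Posterior odds = Prior odds × LR
               = 2.57 × 5.16
               = 13.26

Step 2: Convert to probability
P(S|E) = Posterior odds / (1 + Posterior odds)
       = 13.26 / (1 + 13.26)
       = 13.26 / 14.26
       = 0.9299

The evidence increased P(S) from 0.7199 to 0.9299.


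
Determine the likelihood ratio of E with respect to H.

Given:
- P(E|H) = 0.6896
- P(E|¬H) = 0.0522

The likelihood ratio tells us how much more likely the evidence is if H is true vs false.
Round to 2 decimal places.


Likelihood Ratio (LR) = P(E|H) / P(E|¬H)

LR = 0.6896 / 0.0522
   = 13.21

The evidence is 13.21 times more likely if H is true than if H is false.
Because LR exceeds 1, E is evidence for H.


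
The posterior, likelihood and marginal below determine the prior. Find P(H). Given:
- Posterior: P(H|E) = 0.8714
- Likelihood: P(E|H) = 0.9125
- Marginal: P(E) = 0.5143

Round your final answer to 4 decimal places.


From Bayes' theorem: P(H|E) = P(E|H) × P(H) / P(E)

Rearranging for P(H):
P(H) = P(H|E) × P(E) / P(E|H)
     = 0.8714 × 0.5143 / 0.9125
     = 0.44816102 / 0.9125
     = 0.4911


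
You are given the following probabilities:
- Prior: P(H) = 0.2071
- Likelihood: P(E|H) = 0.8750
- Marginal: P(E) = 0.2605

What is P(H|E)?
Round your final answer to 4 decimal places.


Using Bayes' theorem:

P(H|E) = P(E|H) × P(H) / P(E)
       = 0.8750 × 0.2071 / 0.2605
       = 0.18121250 / 0.2605
       = 0.6956

The evidence strengthens our belief in H.
Prior: 0.2071 → Posterior: 0.6956


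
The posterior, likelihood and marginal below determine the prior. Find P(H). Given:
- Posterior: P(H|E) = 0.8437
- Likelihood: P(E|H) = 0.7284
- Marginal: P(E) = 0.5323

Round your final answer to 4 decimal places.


From Bayes' theorem: P(H|E) = P(E|H) × P(H) / P(E)

Rearranging for P(H):
P(H) = P(H|E) × P(E) / P(E|H)
     = 0.8437 × 0.5323 / 0.7284
     = 0.44910151 / 0.7284
     = 0.6166


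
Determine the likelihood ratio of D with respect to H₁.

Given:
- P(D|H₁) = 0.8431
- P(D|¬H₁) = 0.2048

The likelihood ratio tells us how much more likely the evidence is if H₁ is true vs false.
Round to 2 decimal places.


Likelihood Ratio (LR) = P(D|H₁) / P(D|¬H₁)

LR = 0.8431 / 0.2048
   = 4.12

The evidence is 4.12 times more likely if H₁ is true than if H₁ is false.
LR > 1, so observing D raises the odds in favor of H₁.


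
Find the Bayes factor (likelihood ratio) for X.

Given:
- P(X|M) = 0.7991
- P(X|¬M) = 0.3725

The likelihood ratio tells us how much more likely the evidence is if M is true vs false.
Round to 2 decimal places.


Likelihood Ratio (LR) = P(X|M) / P(X|¬M)

LR = 0.7991 / 0.3725
   = 2.15

The evidence is 2.15 times more likely if M is true than if M is false.
Because LR exceeds 1, X is evidence for M.


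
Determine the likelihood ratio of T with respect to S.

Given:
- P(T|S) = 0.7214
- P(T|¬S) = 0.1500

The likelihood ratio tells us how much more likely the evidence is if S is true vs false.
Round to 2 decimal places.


Likelihood Ratio (LR) = P(T|S) / P(T|¬S)

LR = 0.7214 / 0.1500
   = 4.81

The evidence is 4.81 times more likely if S is true than if S is false.
Since LR > 1, the evidence supports S over ¬S.


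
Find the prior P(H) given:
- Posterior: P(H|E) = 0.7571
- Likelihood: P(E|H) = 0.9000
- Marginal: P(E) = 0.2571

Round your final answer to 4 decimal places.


From Bayes' theorem: P(H|E) = P(E|H) × P(H) / P(E)

Rearranging for P(H):
P(H) = P(H|E) × P(E) / P(E|H)
     = 0.7571 × 0.2571 / 0.9000
     = 0.19465041 / 0.9000
     = 0.2163


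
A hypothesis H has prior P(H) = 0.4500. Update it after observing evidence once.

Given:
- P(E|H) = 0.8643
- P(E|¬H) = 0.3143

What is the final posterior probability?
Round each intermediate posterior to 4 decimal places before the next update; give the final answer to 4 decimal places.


Sequential Bayesian updating:

Initial prior: P(H) = 0.4500

Update 1:
  P(E) = 0.8643 × 0.4500 + 0.3143 × 0.5500 = 0.38893500 + 0.17286500 = 0.56180000
  P(H|E) = 0.38893500 / 0.56180000 = 0.6923

Final posterior: 0.6923


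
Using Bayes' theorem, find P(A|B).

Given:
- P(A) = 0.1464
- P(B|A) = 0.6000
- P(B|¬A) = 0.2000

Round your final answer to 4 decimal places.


Bayes' theorem: P(A|B) = P(B|A) × P(A) / P(B)

Step 1: Calculate P(B) using law of total probability
P(B) = P(B|A)P(A) + P(B|¬A)P(¬A)
     = 0.6000 × 0.1464 + 0.2000 × 0.8536
     = 0.08784000 + 0.17072000
     = 0.25856000

Step 2: Apply Bayes' theorem
P(A|B) = P(B|A) × P(A) / P(B)
       = 0.08784000 / 0.25856000
       = 0.3397


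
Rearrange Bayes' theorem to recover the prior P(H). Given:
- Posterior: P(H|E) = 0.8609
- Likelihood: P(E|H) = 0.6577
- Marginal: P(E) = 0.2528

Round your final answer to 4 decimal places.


From Bayes' theorem: P(H|E) = P(E|H) × P(H) / P(E)

Rearranging for P(H):
P(H) = P(H|E) × P(E) / P(E|H)
     = 0.8609 × 0.2528 / 0.6577
     = 0.21763552 / 0.6577
     = 0.3309


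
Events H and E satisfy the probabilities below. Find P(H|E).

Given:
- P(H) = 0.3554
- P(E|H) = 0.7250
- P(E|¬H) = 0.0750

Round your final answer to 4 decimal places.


Bayes' theorem: P(H|E) = P(E|H) × P(H) / P(E)

Step 1: Calculate P(E) using law of total probability
P(E) = P(E|H)P(H) + P(E|¬H)P(¬H)
     = 0.7250 × 0.3554 + 0.0750 × 0.6446
     = 0.25766500 + 0.04834500
     = 0.30601000

Step 2: Apply Bayes' theorem
P(H|E) = P(E|H) × P(H) / P(E)
       = 0.25766500 / 0.30601000
       = 0.8420


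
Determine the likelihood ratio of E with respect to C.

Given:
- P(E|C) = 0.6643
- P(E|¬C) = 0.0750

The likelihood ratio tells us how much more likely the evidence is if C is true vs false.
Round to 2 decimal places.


Likelihood Ratio (LR) = P(E|C) / P(E|¬C)

LR = 0.6643 / 0.0750
   = 8.86

The evidence is 8.86 times more likely if C is true than if C is false.
Because LR exceeds 1, E is evidence for C.


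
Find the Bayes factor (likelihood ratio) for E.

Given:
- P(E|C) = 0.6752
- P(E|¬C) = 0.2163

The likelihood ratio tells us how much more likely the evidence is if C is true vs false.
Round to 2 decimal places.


Likelihood Ratio (LR) = P(E|C) / P(E|¬C)

LR = 0.6752 / 0.2163
   = 3.12

The evidence is 3.12 times more likely if C is true than if C is false.
Because LR exceeds 1, E is evidence for C.


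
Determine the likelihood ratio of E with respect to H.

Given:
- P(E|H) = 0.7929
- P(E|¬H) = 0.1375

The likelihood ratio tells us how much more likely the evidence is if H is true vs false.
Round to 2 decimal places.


Likelihood Ratio (LR) = P(E|H) / P(E|¬H)

LR = 0.7929 / 0.1375
   = 5.77

The evidence is 5.77 times more likely if H is true than if H is false.
Since LR > 1, the evidence supports H over ¬H.


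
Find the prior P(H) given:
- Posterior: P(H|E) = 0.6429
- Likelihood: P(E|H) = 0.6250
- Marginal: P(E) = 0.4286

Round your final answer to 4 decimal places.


From Bayes' theorem: P(H|E) = P(E|H) × P(H) / P(E)

Rearranging for P(H):
P(H) = P(H|E) × P(E) / P(E|H)
     = 0.6429 × 0.4286 / 0.6250
     = 0.27554694 / 0.6250
     = 0.4409


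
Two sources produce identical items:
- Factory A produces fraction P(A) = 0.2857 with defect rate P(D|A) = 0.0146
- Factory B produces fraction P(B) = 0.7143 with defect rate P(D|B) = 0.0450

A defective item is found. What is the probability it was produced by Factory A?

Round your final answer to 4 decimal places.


Let A = from Factory A, D = defective

Given:
- P(A) = 0.2857, P(B) = 0.7143
- P(D|A) = 0.0146, P(D|B) = 0.0450

Step 1: Find P(D)
P(D) = P(D|A)P(A) + P(D|B)P(B)
     = 0.0146 × 0.2857 + 0.0450 × 0.7143
     = 0.00417122 + 0.03214350
     = 0.03631472

Step 2: Apply Bayes' theorem
P(A|D) = P(D|A)P(A) / P(D)
       = 0.00417122 / 0.03631472
       = 0.1149


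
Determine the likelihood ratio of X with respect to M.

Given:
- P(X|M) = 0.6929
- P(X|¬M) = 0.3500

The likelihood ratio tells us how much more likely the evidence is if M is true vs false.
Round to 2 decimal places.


Likelihood Ratio (LR) = P(X|M) / P(X|¬M)

LR = 0.6929 / 0.3500
   = 1.98

The evidence is 1.98 times more likely if M is true than if M is false.
LR > 1, so observing X raises the odds in favor of M.


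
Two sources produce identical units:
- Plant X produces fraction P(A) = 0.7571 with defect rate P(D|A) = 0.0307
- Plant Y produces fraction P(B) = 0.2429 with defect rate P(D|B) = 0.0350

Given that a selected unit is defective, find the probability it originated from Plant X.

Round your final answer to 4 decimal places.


Let A = from Plant X, D = defective

Given:
- P(A) = 0.7571, P(B) = 0.2429
- P(D|A) = 0.0307, P(D|B) = 0.0350

Step 1: Find P(D)
P(D) = P(D|A)P(A) + P(D|B)P(B)
     = 0.0307 × 0.7571 + 0.0350 × 0.2429
     = 0.02324297 + 0.00850150
     = 0.03174447

Step 2: Apply Bayes' theorem
P(A|D) = P(D|A)P(A) / P(D)
       = 0.02324297 / 0.03174447
       = 0.7322


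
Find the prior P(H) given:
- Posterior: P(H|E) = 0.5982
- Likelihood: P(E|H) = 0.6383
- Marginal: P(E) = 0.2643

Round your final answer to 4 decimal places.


From Bayes' theorem: P(H|E) = P(E|H) × P(H) / P(E)

Rearranging for P(H):
P(H) = P(H|E) × P(E) / P(E|H)
     = 0.5982 × 0.2643 / 0.6383
     = 0.15810426 / 0.6383
     = 0.2477


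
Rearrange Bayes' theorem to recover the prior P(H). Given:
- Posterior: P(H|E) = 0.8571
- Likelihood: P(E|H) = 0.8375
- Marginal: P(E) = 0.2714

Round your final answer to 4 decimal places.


From Bayes' theorem: P(H|E) = P(E|H) × P(H) / P(E)

Rearranging for P(H):
P(H) = P(H|E) × P(E) / P(E|H)
     = 0.8571 × 0.2714 / 0.8375
     = 0.23261694 / 0.8375
     = 0.2778


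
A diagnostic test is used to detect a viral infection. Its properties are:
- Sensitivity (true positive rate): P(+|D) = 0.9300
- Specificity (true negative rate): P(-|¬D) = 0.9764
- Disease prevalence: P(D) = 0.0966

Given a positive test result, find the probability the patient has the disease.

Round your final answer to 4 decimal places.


Let D = has disease, + = positive test

Given:
- P(D) = 0.0966 (prevalence)
- P(+|D) = 0.9300 (sensitivity)
- P(-|¬D) = 0.9764 (specificity)
- P(+|¬D) = 0.0236 (false positive rate = 1 - specificity)

Step 1: Find P(+)
P(+) = P(+|D)P(D) + P(+|¬D)P(¬D)
     = 0.9300 × 0.0966 + 0.0236 × 0.9034
     = 0.08983800 + 0.02132024
     = 0.11115824

Step 2: Apply Bayes' theorem for P(D|+)
P(D|+) = P(+|D)P(D) / P(+)
       = 0.08983800 / 0.11115824
       = 0.8082


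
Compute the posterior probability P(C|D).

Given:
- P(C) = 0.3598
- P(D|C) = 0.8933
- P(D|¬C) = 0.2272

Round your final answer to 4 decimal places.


Bayes' theorem: P(C|D) = P(D|C) × P(C) / P(D)

Step 1: Calculate P(D) using law of total probability
P(D) = P(D|C)P(C) + P(D|¬C)P(¬C)
     = 0.8933 × 0.3598 + 0.2272 × 0.6402
     = 0.32140934 + 0.14545344
     = 0.46686278

Step 2: Apply Bayes' theorem
P(C|D) = P(D|C) × P(C) / P(D)
       = 0.32140934 / 0.46686278
       = 0.6884


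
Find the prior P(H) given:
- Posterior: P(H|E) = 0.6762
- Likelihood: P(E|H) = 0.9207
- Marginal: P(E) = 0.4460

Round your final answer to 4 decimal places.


From Bayes' theorem: P(H|E) = P(E|H) × P(H) / P(E)

Rearranging for P(H):
P(H) = P(H|E) × P(E) / P(E|H)
     = 0.6762 × 0.4460 / 0.9207
     = 0.30158520 / 0.9207
     = 0.3276


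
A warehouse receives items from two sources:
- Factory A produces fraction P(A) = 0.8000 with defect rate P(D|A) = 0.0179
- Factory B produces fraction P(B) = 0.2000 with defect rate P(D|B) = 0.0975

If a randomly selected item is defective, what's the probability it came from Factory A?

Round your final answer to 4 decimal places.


Let A = from Factory A, D = defective

Given:
- P(A) = 0.8000, P(B) = 0.2000
- P(D|A) = 0.0179, P(D|B) = 0.0975

Step 1: Find P(D)
P(D) = P(D|A)P(A) + P(D|B)P(B)
     = 0.0179 × 0.8000 + 0.0975 × 0.2000
     = 0.01432000 + 0.01950000
     = 0.03382000

Step 2: Apply Bayes' theorem
P(A|D) = P(D|A)P(A) / P(D)
       = 0.01432000 / 0.03382000
       = 0.4234


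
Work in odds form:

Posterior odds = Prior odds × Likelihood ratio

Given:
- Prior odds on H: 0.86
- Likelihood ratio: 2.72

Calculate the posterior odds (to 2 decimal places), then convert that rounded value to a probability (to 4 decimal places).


Step 1: Calculate posterior odds
Posterior odds = Prior odds × LR
               = 0.86 × 2.72
               = 2.34

Step 2: Convert to probability
P(H|E) = Posterior odds / (1 + Posterior odds)
       = 2.34 / (1 + 2.34)
       = 2.34 / 3.34
       = 0.7006

The evidence increased P(H) from 0.4624 to 0.7006.
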